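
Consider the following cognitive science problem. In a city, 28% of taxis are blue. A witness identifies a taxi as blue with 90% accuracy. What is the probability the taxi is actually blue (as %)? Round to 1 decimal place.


P(blue | says blue) = P(says blue | blue)*P(blue) / [P(says blue | blue)*P(blue) + P(says blue | not blue)*P(not blue)]
Numerator = 0.9 * 0.28 = 0.252
False identification = 0.1 * 0.72 = 0.072
P = 0.252 / (0.252 + 0.072)
= 0.252 / 0.324
As percentage = 77.8


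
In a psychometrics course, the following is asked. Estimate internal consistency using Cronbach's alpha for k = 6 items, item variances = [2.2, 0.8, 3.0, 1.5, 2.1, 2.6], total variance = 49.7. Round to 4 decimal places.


alpha = (k/(k-1)) * (1 - sum(s_i^2)/s_total^2)
sum(item variances) = 12.2
k/(k-1) = 6/5 = 1.2
1 - 12.2/49.7 = 1 - 0.245473 = 0.754527
alpha = 1.2 * 0.754527
= 0.9054


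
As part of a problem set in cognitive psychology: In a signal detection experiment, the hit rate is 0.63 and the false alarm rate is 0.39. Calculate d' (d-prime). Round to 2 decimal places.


d' = z(HR) - z(FAR)
z(0.63) = 0.3319
z(0.39) = -0.2793
d' = 0.3319 - -0.2793
= 0.61


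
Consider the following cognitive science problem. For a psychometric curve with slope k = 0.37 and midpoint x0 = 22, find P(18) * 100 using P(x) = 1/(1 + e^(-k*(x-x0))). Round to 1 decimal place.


P(x) = 1/(1 + e^(-0.37*(18 - 22)))
Exponent = -0.37 * -4 = 1.48
e^(1.48) = 4.392946
P = 1/(1 + 4.392946) = 0.185427
Percentage = 18.5


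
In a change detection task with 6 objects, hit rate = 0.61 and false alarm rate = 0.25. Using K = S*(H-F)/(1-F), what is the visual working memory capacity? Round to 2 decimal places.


K = S * (H - F) / (1 - F)
H - F = 0.36
1 - F = 0.75
K = 6 * 0.36 / 0.75
= 2.88


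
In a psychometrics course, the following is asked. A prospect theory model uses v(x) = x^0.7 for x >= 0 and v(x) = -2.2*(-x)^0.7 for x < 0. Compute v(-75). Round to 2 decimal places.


Since x = -75 < 0, use v(x) = -lambda*(-x)^alpha
(-x) = 75
75^0.7 = 20.5373
v(-75) = -2.2 * 20.5373
= -45.18


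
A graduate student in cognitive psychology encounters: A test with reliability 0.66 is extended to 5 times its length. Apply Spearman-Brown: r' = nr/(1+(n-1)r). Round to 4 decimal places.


r_new = n*r / (1 + (n-1)*r)
Numerator = 5 * 0.66 = 3.3
Denominator = 1 + 4 * 0.66 = 3.64
r_new = 3.3 / 3.64
= 0.9066


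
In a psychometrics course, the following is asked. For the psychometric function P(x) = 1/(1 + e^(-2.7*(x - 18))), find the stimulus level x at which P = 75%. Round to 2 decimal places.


At P = 0.75: 0.75 = 1/(1 + e^(-k*(x-x0)))
Solving: e^(-k*(x-x0)) = 1/3
x = x0 + ln(3)/k
ln(3) = 1.0986
x = 18 + 1.0986/2.7
= 18 + 0.4069
= 18.41


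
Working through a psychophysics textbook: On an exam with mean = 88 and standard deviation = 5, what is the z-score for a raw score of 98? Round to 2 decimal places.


z = (X - mu) / sigma
= (98 - 88) / 5
= 10 / 5
= 2.00


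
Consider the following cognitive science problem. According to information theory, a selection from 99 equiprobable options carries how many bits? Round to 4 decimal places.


H = log2(n)
H = log2(99)
= 6.6294


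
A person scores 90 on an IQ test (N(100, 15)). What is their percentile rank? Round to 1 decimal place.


z = (IQ - mean) / SD
z = (90 - 100) / 15 = -0.6667
Percentile = Phi(-0.6667) * 100
Phi(-0.6667) = 0.252482
= 25.2


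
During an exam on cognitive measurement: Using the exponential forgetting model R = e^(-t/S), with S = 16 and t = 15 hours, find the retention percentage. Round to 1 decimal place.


R = e^(-t/S)
-t/S = -15/16 = -0.9375
R = e^(-0.9375) = 0.391606
Percentage = 0.391606 * 100
= 39.2


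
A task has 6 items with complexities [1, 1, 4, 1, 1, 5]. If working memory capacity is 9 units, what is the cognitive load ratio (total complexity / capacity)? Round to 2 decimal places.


Total complexity = 1 + 1 + 4 + 1 + 1 + 5 = 13
Load = total / capacity = 13 / 9
= 1.44


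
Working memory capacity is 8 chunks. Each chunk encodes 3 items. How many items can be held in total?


Total items = chunks * items_per_chunk
= 8 * 3
= 24


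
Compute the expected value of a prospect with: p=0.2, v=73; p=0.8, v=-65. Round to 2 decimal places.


EU = sum(p_i * v_i)
0.2 * 73 = 14.6
0.8 * -65 = -52.0
EU = 14.6 + -52.0
= -37.40


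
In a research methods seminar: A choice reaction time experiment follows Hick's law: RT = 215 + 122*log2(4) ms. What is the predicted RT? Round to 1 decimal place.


RT = 215 + 122 * log2(4)
log2(4) = 2.0
RT = 215 + 122 * 2.0
= 215 + 244.0
= 459.0 ms


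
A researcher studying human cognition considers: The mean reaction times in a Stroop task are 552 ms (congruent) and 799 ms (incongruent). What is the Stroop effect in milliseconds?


Stroop effect = RT(incongruent) - RT(congruent)
= 799 - 552
= 247 ms


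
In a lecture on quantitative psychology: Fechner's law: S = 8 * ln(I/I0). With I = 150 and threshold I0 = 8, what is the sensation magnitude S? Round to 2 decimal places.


S = 8 * ln(150/8)
I/I0 = 18.75
ln(18.75) = 2.9312
S = 8 * 2.9312
= 23.45


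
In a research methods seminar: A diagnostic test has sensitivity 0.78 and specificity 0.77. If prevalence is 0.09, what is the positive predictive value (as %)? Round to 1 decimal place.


PPV = (sens * prev) / (sens * prev + (1-spec) * (1-prev))
Numerator = 0.78 * 0.09 = 0.0702
P(positive and no disease) = (1 - spec) * (1 - prev) = (1 - 0.77) * (1 - 0.09) = 0.2093
Denominator = 0.0702 + 0.2093 = 0.2795
PPV = 0.0702 / 0.2795 = 0.251163
As percentage = 25.1


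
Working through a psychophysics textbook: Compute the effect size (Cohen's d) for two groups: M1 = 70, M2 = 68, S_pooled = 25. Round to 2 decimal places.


Cohen's d = (M1 - M2) / S_pooled
= (70 - 68) / 25
= 2 / 25
= 0.08


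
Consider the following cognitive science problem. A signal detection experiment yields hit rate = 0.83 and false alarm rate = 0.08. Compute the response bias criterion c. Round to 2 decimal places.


c = -0.5 * (z(HR) + z(FAR))
z(0.83) = 0.9542
z(0.08) = -1.4051
c = -0.5 * (0.9542 + -1.4051)
= -0.5 * -0.4509
= 0.23


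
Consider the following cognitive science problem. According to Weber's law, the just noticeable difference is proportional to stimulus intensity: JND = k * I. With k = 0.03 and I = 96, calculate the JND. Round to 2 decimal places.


JND = k * I
JND = 0.03 * 96
= 2.88


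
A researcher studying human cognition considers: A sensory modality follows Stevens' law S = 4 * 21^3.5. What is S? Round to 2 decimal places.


S = 4 * 21^3.5
21^3.5 = 42439.2335
S = 4 * 42439.2335
= 169756.93


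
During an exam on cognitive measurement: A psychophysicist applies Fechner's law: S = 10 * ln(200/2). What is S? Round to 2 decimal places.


S = 10 * ln(200/2)
I/I0 = 100.0
ln(100.0) = 4.6052
S = 10 * 4.6052
= 46.05


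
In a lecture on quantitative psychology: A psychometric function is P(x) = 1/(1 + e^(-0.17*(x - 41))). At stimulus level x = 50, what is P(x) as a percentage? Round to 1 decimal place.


P(x) = 1/(1 + e^(-0.17*(50 - 41)))
Exponent = -0.17 * 9 = -1.53
e^(-1.53) = 0.216536
P = 1/(1 + 0.216536) = 0.822006
Percentage = 82.2


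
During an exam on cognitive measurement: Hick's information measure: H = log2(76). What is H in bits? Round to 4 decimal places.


H = log2(n)
H = log2(76)
= 6.2479


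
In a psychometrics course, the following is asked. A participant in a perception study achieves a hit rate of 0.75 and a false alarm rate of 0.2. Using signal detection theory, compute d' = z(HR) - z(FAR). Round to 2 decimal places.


d' = z(HR) - z(FAR)
z(0.75) = 0.6745
z(0.2) = -0.8416
d' = 0.6745 - -0.8416
= 1.52


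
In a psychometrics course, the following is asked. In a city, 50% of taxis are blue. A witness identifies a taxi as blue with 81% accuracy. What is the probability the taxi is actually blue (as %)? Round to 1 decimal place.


P(blue | says blue) = P(says blue | blue)*P(blue) / [P(says blue | blue)*P(blue) + P(says blue | not blue)*P(not blue)]
Numerator = 0.81 * 0.5 = 0.405
False identification = 0.19 * 0.5 = 0.095
P = 0.405 / (0.405 + 0.095)
= 0.405 / 0.5
As percentage = 81.0


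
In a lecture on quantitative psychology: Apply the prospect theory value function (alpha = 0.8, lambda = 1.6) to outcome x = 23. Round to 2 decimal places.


Since x = 23 >= 0, use v(x) = x^0.8
23^0.8 = 12.2852
v(23) = 12.29


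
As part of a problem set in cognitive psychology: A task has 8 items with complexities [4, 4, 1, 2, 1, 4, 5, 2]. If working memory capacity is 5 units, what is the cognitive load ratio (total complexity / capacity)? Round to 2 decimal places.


Total complexity = 4 + 4 + 1 + 2 + 1 + 4 + 5 + 2 = 23
Load = total / capacity = 23 / 5
= 4.60


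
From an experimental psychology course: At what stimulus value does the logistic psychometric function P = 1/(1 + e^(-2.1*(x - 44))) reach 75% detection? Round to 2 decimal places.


At P = 0.75: 0.75 = 1/(1 + e^(-k*(x-x0)))
Solving: e^(-k*(x-x0)) = 1/3
x = x0 + ln(3)/k
ln(3) = 1.0986
x = 44 + 1.0986/2.1
= 44 + 0.5231
= 44.52


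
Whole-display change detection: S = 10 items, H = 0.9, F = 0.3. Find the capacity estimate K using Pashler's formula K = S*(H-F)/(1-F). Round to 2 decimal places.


K = S * (H - F) / (1 - F)
H - F = 0.6
1 - F = 0.7
K = 10 * 0.6 / 0.7
= 8.57


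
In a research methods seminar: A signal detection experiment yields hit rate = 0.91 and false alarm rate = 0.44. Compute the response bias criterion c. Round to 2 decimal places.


c = -0.5 * (z(HR) + z(FAR))
z(0.91) = 1.3408
z(0.44) = -0.151
c = -0.5 * (1.3408 + -0.151)
= -0.5 * 1.1898
= -0.59


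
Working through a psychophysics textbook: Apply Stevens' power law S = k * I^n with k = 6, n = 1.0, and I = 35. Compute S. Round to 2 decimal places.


S = 6 * 35^1.0
35^1.0 = 35.0
S = 6 * 35.0
= 210.00


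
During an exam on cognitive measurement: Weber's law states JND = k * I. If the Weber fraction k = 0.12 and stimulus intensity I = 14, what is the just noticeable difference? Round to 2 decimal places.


JND = k * I
JND = 0.12 * 14
= 1.68


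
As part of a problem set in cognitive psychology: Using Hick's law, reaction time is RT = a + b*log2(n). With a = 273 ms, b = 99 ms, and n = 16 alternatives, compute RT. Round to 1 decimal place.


RT = 273 + 99 * log2(16)
log2(16) = 4.0
RT = 273 + 99 * 4.0
= 273 + 396.0
= 669.0 ms


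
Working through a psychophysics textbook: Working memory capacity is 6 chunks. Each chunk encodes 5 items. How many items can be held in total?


Total items = chunks * items_per_chunk
= 6 * 5
= 30


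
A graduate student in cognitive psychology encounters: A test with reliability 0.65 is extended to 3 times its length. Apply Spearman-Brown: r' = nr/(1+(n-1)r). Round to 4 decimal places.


r_new = n*r / (1 + (n-1)*r)
Numerator = 3 * 0.65 = 1.95
Denominator = 1 + 2 * 0.65 = 2.3
r_new = 1.95 / 2.3
= 0.8478


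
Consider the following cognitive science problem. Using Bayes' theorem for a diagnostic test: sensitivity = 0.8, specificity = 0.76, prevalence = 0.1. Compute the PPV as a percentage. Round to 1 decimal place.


PPV = (sens * prev) / (sens * prev + (1-spec) * (1-prev))
Numerator = 0.8 * 0.1 = 0.08
P(positive and no disease) = (1 - spec) * (1 - prev) = (1 - 0.76) * (1 - 0.1) = 0.216
Denominator = 0.08 + 0.216 = 0.296
PPV = 0.08 / 0.296 = 0.27027
As percentage = 27.0


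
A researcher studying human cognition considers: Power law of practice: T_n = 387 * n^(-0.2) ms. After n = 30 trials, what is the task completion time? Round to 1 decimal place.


T_n = 387 * 30^(-0.2)
30^(-0.2) = 0.506496
T_n = 387 * 0.506496
= 196.0 ms


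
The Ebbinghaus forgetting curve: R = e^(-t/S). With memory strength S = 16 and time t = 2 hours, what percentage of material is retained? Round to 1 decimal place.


R = e^(-t/S)
-t/S = -2/16 = -0.125
R = e^(-0.125) = 0.882497
Percentage = 0.882497 * 100
= 88.2


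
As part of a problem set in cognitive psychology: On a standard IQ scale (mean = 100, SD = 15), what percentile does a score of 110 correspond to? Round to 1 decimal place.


z = (IQ - mean) / SD
z = (110 - 100) / 15 = 0.6667
Percentile = Phi(0.6667) * 100
Phi(0.6667) = 0.747518
= 74.8


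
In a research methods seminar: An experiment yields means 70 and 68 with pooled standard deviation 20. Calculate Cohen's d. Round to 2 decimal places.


Cohen's d = (M1 - M2) / S_pooled
= (70 - 68) / 20
= 2 / 20
= 0.10


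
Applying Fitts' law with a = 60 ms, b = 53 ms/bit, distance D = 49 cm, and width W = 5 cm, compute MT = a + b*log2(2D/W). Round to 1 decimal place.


MT = 60 + 53 * log2(2*49/5)
2D/W = 19.6
log2(19.6) = 4.2928
MT = 60 + 53 * 4.2928
= 287.5 ms


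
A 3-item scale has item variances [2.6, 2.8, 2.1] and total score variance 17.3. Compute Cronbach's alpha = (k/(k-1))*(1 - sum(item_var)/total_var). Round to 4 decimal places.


alpha = (k/(k-1)) * (1 - sum(s_i^2)/s_total^2)
sum(item variances) = 7.5
k/(k-1) = 3/2 = 1.5
1 - 7.5/17.3 = 1 - 0.433526 = 0.566474
alpha = 1.5 * 0.566474
= 0.8497


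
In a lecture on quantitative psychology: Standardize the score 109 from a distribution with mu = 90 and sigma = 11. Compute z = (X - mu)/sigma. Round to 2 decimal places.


z = (X - mu) / sigma
= (109 - 90) / 11
= 19 / 11
= 1.73


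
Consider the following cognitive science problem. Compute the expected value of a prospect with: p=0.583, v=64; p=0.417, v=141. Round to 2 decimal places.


EU = sum(p_i * v_i)
0.583 * 64 = 37.312
0.417 * 141 = 58.797
EU = 37.312 + 58.797
= 96.11


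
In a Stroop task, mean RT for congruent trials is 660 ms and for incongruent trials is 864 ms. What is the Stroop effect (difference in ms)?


Stroop effect = RT(incongruent) - RT(congruent)
= 864 - 660
= 204 ms


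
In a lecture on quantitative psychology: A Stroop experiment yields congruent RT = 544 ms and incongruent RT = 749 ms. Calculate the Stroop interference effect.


Stroop effect = RT(incongruent) - RT(congruent)
= 749 - 544
= 205 ms


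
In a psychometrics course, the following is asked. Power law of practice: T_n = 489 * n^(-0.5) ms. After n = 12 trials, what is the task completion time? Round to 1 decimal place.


T_n = 489 * 12^(-0.5)
12^(-0.5) = 0.288675
T_n = 489 * 0.288675
= 141.2 ms


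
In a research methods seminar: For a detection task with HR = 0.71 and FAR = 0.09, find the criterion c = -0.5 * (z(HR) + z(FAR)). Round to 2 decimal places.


c = -0.5 * (z(HR) + z(FAR))
z(0.71) = 0.5534
z(0.09) = -1.3408
c = -0.5 * (0.5534 + -1.3408)
= -0.5 * -0.7874
= 0.39


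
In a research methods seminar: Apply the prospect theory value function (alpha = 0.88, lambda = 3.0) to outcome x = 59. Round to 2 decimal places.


Since x = 59 >= 0, use v(x) = x^0.88
59^0.88 = 36.1701
v(59) = 36.17


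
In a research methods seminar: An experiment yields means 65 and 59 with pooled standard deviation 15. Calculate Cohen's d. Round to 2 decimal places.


Cohen's d = (M1 - M2) / S_pooled
= (65 - 59) / 15
= 6 / 15
= 0.40


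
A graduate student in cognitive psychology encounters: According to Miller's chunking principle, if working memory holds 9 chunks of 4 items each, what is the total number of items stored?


Total items = chunks * items_per_chunk
= 9 * 4
= 36


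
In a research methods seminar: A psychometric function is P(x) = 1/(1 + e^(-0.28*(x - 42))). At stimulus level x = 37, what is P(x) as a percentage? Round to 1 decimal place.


P(x) = 1/(1 + e^(-0.28*(37 - 42)))
Exponent = -0.28 * -5 = 1.4
e^(1.4) = 4.0552
P = 1/(1 + 4.0552) = 0.197816
Percentage = 19.8


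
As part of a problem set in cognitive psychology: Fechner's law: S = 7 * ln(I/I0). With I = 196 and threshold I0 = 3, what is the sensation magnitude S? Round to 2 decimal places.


S = 7 * ln(196/3)
I/I0 = 65.333333
ln(65.333333) = 4.1795
S = 7 * 4.1795
= 29.26


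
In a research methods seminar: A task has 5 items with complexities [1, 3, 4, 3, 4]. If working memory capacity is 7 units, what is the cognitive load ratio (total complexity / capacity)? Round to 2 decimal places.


Total complexity = 1 + 3 + 4 + 3 + 4 = 15
Load = total / capacity = 15 / 7
= 2.14


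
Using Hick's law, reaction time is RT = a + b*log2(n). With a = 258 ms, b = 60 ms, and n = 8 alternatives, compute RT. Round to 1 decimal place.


RT = 258 + 60 * log2(8)
log2(8) = 3.0
RT = 258 + 60 * 3.0
= 258 + 180.0
= 438.0 ms


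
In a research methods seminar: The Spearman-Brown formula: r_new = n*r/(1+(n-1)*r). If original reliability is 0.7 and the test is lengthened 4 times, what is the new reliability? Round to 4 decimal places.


r_new = n*r / (1 + (n-1)*r)
Numerator = 4 * 0.7 = 2.8
Denominator = 1 + 3 * 0.7 = 3.1
r_new = 2.8 / 3.1
= 0.9032


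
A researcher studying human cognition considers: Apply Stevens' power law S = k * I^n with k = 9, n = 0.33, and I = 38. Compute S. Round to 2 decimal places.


S = 9 * 38^0.33
38^0.33 = 3.3215
S = 9 * 3.3215
= 29.89


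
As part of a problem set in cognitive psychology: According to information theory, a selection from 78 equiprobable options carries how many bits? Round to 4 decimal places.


H = log2(n)
H = log2(78)
= 6.2854


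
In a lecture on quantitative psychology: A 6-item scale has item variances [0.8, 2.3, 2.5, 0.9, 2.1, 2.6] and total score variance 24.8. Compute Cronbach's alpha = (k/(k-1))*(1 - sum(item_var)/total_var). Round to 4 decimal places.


alpha = (k/(k-1)) * (1 - sum(s_i^2)/s_total^2)
sum(item variances) = 11.2
k/(k-1) = 6/5 = 1.2
1 - 11.2/24.8 = 1 - 0.451613 = 0.548387
alpha = 1.2 * 0.548387
= 0.6581


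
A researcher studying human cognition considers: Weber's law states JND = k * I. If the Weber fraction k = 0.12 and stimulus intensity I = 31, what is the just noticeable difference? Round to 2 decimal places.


JND = k * I
JND = 0.12 * 31
= 3.72


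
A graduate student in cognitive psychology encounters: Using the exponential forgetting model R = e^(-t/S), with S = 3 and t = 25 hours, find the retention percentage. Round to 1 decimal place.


R = e^(-t/S)
-t/S = -25/3 = -8.333333
R = e^(-8.333333) = 0.00024
Percentage = 0.00024 * 100
= 0.0


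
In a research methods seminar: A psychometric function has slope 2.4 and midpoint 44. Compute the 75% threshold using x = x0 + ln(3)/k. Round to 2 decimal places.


At P = 0.75: 0.75 = 1/(1 + e^(-k*(x-x0)))
Solving: e^(-k*(x-x0)) = 1/3
x = x0 + ln(3)/k
ln(3) = 1.0986
x = 44 + 1.0986/2.4
= 44 + 0.4578
= 44.46


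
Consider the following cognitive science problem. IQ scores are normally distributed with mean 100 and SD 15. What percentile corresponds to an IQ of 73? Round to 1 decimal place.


z = (IQ - mean) / SD
z = (73 - 100) / 15 = -1.8
Percentile = Phi(-1.8) * 100
Phi(-1.8) = 0.03593
= 3.6


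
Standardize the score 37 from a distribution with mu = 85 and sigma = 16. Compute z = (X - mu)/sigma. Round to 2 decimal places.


z = (X - mu) / sigma
= (37 - 85) / 16
= -48 / 16
= -3.00


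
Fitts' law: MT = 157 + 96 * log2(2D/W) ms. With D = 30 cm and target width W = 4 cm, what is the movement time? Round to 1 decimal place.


MT = 157 + 96 * log2(2*30/4)
2D/W = 15.0
log2(15.0) = 3.9069
MT = 157 + 96 * 3.9069
= 532.1 ms


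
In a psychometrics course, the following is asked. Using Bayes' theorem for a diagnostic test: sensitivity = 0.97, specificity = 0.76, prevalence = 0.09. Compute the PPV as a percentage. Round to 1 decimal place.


PPV = (sens * prev) / (sens * prev + (1-spec) * (1-prev))
Numerator = 0.97 * 0.09 = 0.0873
P(positive and no disease) = (1 - spec) * (1 - prev) = (1 - 0.76) * (1 - 0.09) = 0.2184
Denominator = 0.0873 + 0.2184 = 0.3057
PPV = 0.0873 / 0.3057 = 0.285574
As percentage = 28.6


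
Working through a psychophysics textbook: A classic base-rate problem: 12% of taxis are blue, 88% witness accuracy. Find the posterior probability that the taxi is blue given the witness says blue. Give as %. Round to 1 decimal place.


P(blue | says blue) = P(says blue | blue)*P(blue) / [P(says blue | blue)*P(blue) + P(says blue | not blue)*P(not blue)]
Numerator = 0.88 * 0.12 = 0.1056
False identification = 0.12 * 0.88 = 0.1056
P = 0.1056 / (0.1056 + 0.1056)
= 0.1056 / 0.2112
As percentage = 50.0


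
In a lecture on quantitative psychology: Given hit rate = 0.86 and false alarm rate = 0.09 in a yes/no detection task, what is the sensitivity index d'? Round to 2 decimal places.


d' = z(HR) - z(FAR)
z(0.86) = 1.0803
z(0.09) = -1.3408
d' = 1.0803 - -1.3408
= 2.42


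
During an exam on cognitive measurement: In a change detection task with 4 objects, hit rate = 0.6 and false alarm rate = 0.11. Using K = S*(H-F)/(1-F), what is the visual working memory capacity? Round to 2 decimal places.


K = S * (H - F) / (1 - F)
H - F = 0.49
1 - F = 0.89
K = 4 * 0.49 / 0.89
= 2.20


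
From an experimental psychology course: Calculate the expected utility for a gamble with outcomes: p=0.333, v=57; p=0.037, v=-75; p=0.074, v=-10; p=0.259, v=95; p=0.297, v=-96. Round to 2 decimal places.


EU = sum(p_i * v_i)
0.333 * 57 = 18.981
0.037 * -75 = -2.775
0.074 * -10 = -0.74
0.259 * 95 = 24.605
0.297 * -96 = -28.512
EU = 18.981 + -2.775 + -0.74 + 24.605 + -28.512
= 11.56


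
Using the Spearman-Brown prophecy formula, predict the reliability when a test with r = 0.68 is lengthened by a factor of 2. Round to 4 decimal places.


r_new = n*r / (1 + (n-1)*r)
Numerator = 2 * 0.68 = 1.36
Denominator = 1 + 1 * 0.68 = 1.68
r_new = 1.36 / 1.68
= 0.8095


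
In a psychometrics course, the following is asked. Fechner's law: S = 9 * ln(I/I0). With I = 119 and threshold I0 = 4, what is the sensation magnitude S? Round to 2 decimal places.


S = 9 * ln(119/4)
I/I0 = 29.75
ln(29.75) = 3.3928
S = 9 * 3.3928
= 30.54


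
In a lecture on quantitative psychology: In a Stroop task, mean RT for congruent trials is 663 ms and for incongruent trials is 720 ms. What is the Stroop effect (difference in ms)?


Stroop effect = RT(incongruent) - RT(congruent)
= 720 - 663
= 57 ms


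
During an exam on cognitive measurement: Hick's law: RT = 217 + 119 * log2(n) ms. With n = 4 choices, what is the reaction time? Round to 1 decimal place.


RT = 217 + 119 * log2(4)
log2(4) = 2.0
RT = 217 + 119 * 2.0
= 217 + 238.0
= 455.0 ms


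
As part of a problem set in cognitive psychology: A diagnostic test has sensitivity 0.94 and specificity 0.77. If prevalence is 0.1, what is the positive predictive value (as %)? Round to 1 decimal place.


PPV = (sens * prev) / (sens * prev + (1-spec) * (1-prev))
Numerator = 0.94 * 0.1 = 0.094
P(positive and no disease) = (1 - spec) * (1 - prev) = (1 - 0.77) * (1 - 0.1) = 0.207
Denominator = 0.094 + 0.207 = 0.301
PPV = 0.094 / 0.301 = 0.312292
As percentage = 31.2


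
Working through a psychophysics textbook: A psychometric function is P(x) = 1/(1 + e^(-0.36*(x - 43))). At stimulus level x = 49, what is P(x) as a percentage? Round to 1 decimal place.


P(x) = 1/(1 + e^(-0.36*(49 - 43)))
Exponent = -0.36 * 6 = -2.16
e^(-2.16) = 0.115325
P = 1/(1 + 0.115325) = 0.8966
Percentage = 89.7


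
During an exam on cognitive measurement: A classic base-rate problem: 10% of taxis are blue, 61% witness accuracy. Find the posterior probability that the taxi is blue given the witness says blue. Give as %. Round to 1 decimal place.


P(blue | says blue) = P(says blue | blue)*P(blue) / [P(says blue | blue)*P(blue) + P(says blue | not blue)*P(not blue)]
Numerator = 0.61 * 0.1 = 0.061
False identification = 0.39 * 0.9 = 0.351
P = 0.061 / (0.061 + 0.351)
= 0.061 / 0.412
As percentage = 14.8


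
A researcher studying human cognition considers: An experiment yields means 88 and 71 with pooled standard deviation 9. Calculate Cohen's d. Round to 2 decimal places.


Cohen's d = (M1 - M2) / S_pooled
= (88 - 71) / 9
= 17 / 9
= 1.89


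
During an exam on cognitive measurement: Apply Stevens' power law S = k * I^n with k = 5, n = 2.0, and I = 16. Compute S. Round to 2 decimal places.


S = 5 * 16^2.0
16^2.0 = 256.0
S = 5 * 256.0
= 1280.00


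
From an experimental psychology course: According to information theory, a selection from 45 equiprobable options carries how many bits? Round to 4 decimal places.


H = log2(n)
H = log2(45)
= 5.4919


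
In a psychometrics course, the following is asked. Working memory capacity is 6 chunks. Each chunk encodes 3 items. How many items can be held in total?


Total items = chunks * items_per_chunk
= 6 * 3
= 18


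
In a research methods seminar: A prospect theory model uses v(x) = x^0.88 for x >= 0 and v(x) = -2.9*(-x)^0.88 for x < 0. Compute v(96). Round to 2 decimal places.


Since x = 96 >= 0, use v(x) = x^0.88
96^0.88 = 55.5135
v(96) = 55.51


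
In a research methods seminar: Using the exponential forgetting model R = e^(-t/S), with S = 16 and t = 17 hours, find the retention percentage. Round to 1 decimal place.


R = e^(-t/S)
-t/S = -17/16 = -1.0625
R = e^(-1.0625) = 0.345591
Percentage = 0.345591 * 100
= 34.6


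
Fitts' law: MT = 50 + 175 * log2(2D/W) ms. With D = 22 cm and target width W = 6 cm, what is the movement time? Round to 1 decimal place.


MT = 50 + 175 * log2(2*22/6)
2D/W = 7.333333
log2(7.333333) = 2.8745
MT = 50 + 175 * 2.8745
= 553.0 ms


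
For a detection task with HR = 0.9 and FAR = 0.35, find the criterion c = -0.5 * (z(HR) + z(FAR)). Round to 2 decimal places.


c = -0.5 * (z(HR) + z(FAR))
z(0.9) = 1.2816
z(0.35) = -0.3853
c = -0.5 * (1.2816 + -0.3853)
= -0.5 * 0.8963
= -0.45


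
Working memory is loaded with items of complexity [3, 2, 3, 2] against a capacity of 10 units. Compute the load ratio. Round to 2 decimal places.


Total complexity = 3 + 2 + 3 + 2 = 10
Load = total / capacity = 10 / 10
= 1.00


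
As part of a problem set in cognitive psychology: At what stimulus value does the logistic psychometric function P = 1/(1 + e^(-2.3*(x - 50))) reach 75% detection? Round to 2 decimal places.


At P = 0.75: 0.75 = 1/(1 + e^(-k*(x-x0)))
Solving: e^(-k*(x-x0)) = 1/3
x = x0 + ln(3)/k
ln(3) = 1.0986
x = 50 + 1.0986/2.3
= 50 + 0.4777
= 50.48


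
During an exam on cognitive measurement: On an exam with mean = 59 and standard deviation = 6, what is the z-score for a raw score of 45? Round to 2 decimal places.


z = (X - mu) / sigma
= (45 - 59) / 6
= -14 / 6
= -2.33


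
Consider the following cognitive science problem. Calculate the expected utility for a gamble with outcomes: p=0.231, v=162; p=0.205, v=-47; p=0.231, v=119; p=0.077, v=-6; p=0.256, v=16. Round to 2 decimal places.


EU = sum(p_i * v_i)
0.231 * 162 = 37.422
0.205 * -47 = -9.635
0.231 * 119 = 27.489
0.077 * -6 = -0.462
0.256 * 16 = 4.096
EU = 37.422 + -9.635 + 27.489 + -0.462 + 4.096
= 58.91


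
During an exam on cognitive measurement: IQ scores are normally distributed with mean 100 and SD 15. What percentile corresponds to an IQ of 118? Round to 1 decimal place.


z = (IQ - mean) / SD
z = (118 - 100) / 15 = 1.2
Percentile = Phi(1.2) * 100
Phi(1.2) = 0.88493
= 88.5


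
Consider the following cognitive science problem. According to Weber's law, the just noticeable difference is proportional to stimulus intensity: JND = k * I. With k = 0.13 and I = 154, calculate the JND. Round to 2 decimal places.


JND = k * I
JND = 0.13 * 154
= 20.02


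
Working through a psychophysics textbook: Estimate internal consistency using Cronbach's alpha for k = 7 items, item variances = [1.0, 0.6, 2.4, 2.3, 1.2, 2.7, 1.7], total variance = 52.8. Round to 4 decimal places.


alpha = (k/(k-1)) * (1 - sum(s_i^2)/s_total^2)
sum(item variances) = 11.9
k/(k-1) = 7/6 = 1.166667
1 - 11.9/52.8 = 1 - 0.225379 = 0.774621
alpha = 1.166667 * 0.774621
= 0.9037


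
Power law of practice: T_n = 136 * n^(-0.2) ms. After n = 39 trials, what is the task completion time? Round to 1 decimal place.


T_n = 136 * 39^(-0.2)
39^(-0.2) = 0.480604
T_n = 136 * 0.480604
= 65.4 ms


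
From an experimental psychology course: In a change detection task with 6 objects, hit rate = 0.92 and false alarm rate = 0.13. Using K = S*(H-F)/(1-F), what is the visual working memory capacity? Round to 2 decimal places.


K = S * (H - F) / (1 - F)
H - F = 0.79
1 - F = 0.87
K = 6 * 0.79 / 0.87
= 5.45


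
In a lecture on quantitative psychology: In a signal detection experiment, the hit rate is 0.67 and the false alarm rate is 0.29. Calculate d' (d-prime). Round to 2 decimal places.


d' = z(HR) - z(FAR)
z(0.67) = 0.4399
z(0.29) = -0.5534
d' = 0.4399 - -0.5534
= 0.99


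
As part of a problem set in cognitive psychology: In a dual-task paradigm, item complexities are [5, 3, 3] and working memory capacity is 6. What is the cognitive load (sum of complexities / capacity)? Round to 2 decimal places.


Total complexity = 5 + 3 + 3 = 11
Load = total / capacity = 11 / 6
= 1.83


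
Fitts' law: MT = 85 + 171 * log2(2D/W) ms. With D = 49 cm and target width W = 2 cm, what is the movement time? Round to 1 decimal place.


MT = 85 + 171 * log2(2*49/2)
2D/W = 49.0
log2(49.0) = 5.6147
MT = 85 + 171 * 5.6147
= 1045.1 ms


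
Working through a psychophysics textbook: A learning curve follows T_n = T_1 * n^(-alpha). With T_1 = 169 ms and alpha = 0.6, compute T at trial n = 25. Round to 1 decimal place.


T_n = 169 * 25^(-0.6)
25^(-0.6) = 0.144956
T_n = 169 * 0.144956
= 24.5 ms


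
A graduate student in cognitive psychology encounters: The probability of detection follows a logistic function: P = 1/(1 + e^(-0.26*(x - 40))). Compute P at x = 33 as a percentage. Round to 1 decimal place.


P(x) = 1/(1 + e^(-0.26*(33 - 40)))
Exponent = -0.26 * -7 = 1.82
e^(1.82) = 6.171858
P = 1/(1 + 6.171858) = 0.139434
Percentage = 13.9


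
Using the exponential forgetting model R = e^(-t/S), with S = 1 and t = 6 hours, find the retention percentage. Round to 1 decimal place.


R = e^(-t/S)
-t/S = -6/1 = -6.0
R = e^(-6.0) = 0.002479
Percentage = 0.002479 * 100
= 0.2


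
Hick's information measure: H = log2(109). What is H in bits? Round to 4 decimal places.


H = log2(n)
H = log2(109)
= 6.7682


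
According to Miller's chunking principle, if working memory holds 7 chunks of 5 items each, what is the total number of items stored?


Total items = chunks * items_per_chunk
= 7 * 5
= 35


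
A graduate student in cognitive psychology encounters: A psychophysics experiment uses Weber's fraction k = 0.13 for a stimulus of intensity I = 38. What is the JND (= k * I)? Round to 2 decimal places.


JND = k * I
JND = 0.13 * 38
= 4.94


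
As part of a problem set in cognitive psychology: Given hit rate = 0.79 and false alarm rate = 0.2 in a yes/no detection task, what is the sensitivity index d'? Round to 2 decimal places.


d' = z(HR) - z(FAR)
z(0.79) = 0.8064
z(0.2) = -0.8416
d' = 0.8064 - -0.8416
= 1.65


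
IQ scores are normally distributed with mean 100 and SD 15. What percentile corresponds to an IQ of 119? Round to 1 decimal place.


z = (IQ - mean) / SD
z = (119 - 100) / 15 = 1.2667
Percentile = Phi(1.2667) * 100
Phi(1.2667) = 0.897369
= 89.7


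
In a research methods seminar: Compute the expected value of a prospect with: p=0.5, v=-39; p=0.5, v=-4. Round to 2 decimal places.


EU = sum(p_i * v_i)
0.5 * -39 = -19.5
0.5 * -4 = -2.0
EU = -19.5 + -2.0
= -21.50


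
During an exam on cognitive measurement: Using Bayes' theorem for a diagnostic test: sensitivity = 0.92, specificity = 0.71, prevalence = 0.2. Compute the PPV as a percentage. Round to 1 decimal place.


PPV = (sens * prev) / (sens * prev + (1-spec) * (1-prev))
Numerator = 0.92 * 0.2 = 0.184
P(positive and no disease) = (1 - spec) * (1 - prev) = (1 - 0.71) * (1 - 0.2) = 0.232
Denominator = 0.184 + 0.232 = 0.416
PPV = 0.184 / 0.416 = 0.442308
As percentage = 44.2


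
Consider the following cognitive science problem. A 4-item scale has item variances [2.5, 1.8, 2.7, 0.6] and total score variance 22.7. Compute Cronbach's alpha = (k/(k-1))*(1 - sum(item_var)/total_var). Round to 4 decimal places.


alpha = (k/(k-1)) * (1 - sum(s_i^2)/s_total^2)
sum(item variances) = 7.6
k/(k-1) = 4/3 = 1.333333
1 - 7.6/22.7 = 1 - 0.334802 = 0.665198
alpha = 1.333333 * 0.665198
= 0.8869


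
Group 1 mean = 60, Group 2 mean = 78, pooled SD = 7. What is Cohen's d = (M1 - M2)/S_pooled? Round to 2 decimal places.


Cohen's d = (M1 - M2) / S_pooled
= (60 - 78) / 7
= -18 / 7
= -2.57


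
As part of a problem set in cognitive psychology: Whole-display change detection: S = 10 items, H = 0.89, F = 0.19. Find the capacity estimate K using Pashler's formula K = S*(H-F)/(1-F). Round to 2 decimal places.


K = S * (H - F) / (1 - F)
H - F = 0.7
1 - F = 0.81
K = 10 * 0.7 / 0.81
= 8.64


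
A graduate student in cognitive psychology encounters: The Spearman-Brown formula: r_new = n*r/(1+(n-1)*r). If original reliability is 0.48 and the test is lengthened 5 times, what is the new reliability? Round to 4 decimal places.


r_new = n*r / (1 + (n-1)*r)
Numerator = 5 * 0.48 = 2.4
Denominator = 1 + 4 * 0.48 = 2.92
r_new = 2.4 / 2.92
= 0.8219


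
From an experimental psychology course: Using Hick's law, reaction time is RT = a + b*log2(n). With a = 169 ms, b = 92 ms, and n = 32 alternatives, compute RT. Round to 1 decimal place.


RT = 169 + 92 * log2(32)
log2(32) = 5.0
RT = 169 + 92 * 5.0
= 169 + 460.0
= 629.0 ms


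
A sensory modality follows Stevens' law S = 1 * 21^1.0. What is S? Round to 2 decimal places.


S = 1 * 21^1.0
21^1.0 = 21.0
S = 1 * 21.0
= 21.00


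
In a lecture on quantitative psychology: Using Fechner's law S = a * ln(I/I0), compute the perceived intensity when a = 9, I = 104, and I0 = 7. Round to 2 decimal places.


S = 9 * ln(104/7)
I/I0 = 14.857143
ln(14.857143) = 2.6985
S = 9 * 2.6985
= 24.29


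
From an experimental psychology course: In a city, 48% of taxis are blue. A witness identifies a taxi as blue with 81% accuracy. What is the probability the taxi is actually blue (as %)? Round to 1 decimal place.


P(blue | says blue) = P(says blue | blue)*P(blue) / [P(says blue | blue)*P(blue) + P(says blue | not blue)*P(not blue)]
Numerator = 0.81 * 0.48 = 0.3888
False identification = 0.19 * 0.52 = 0.0988
P = 0.3888 / (0.3888 + 0.0988)
= 0.3888 / 0.4876
As percentage = 79.7


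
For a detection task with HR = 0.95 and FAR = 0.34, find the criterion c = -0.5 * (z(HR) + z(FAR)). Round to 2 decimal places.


c = -0.5 * (z(HR) + z(FAR))
z(0.95) = 1.6449
z(0.34) = -0.4125
c = -0.5 * (1.6449 + -0.4125)
= -0.5 * 1.2324
= -0.62


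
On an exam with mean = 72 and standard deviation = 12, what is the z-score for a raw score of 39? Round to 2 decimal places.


z = (X - mu) / sigma
= (39 - 72) / 12
= -33 / 12
= -2.75


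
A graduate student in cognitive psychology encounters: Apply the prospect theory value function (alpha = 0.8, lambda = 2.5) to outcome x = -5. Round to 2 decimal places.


Since x = -5 < 0, use v(x) = -lambda*(-x)^alpha
(-x) = 5
5^0.8 = 3.6239
v(-5) = -2.5 * 3.6239
= -9.06


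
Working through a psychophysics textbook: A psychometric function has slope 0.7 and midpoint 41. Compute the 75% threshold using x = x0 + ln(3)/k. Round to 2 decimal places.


At P = 0.75: 0.75 = 1/(1 + e^(-k*(x-x0)))
Solving: e^(-k*(x-x0)) = 1/3
x = x0 + ln(3)/k
ln(3) = 1.0986
x = 41 + 1.0986/0.7
= 41 + 1.5694
= 42.57


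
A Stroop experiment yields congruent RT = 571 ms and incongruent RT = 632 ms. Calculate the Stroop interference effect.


Stroop effect = RT(incongruent) - RT(congruent)
= 632 - 571
= 61 ms


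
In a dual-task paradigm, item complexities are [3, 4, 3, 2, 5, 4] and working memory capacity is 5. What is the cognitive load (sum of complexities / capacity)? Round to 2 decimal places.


Total complexity = 3 + 4 + 3 + 2 + 5 + 4 = 21
Load = total / capacity = 21 / 5
= 4.20


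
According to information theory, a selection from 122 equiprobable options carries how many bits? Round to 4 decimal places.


H = log2(n)
H = log2(122)
= 6.9307


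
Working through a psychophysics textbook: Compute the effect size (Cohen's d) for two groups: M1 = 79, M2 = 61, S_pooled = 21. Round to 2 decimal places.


Cohen's d = (M1 - M2) / S_pooled
= (79 - 61) / 21
= 18 / 21
= 0.86


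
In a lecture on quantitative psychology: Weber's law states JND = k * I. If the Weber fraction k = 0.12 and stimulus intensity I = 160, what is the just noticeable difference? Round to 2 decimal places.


JND = k * I
JND = 0.12 * 160
= 19.20


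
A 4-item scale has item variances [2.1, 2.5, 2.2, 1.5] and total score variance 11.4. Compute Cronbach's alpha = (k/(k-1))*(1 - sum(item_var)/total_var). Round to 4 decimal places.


alpha = (k/(k-1)) * (1 - sum(s_i^2)/s_total^2)
sum(item variances) = 8.3
k/(k-1) = 4/3 = 1.333333
1 - 8.3/11.4 = 1 - 0.72807 = 0.27193
alpha = 1.333333 * 0.27193
= 0.3626


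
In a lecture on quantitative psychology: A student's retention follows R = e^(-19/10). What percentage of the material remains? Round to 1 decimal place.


R = e^(-t/S)
-t/S = -19/10 = -1.9
R = e^(-1.9) = 0.149569
Percentage = 0.149569 * 100
= 15.0


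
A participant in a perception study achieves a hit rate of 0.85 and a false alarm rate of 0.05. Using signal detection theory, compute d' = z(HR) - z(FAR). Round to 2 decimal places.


d' = z(HR) - z(FAR)
z(0.85) = 1.0364
z(0.05) = -1.6449
d' = 1.0364 - -1.6449
= 2.68


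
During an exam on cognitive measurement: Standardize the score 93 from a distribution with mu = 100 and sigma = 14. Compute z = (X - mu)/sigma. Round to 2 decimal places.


z = (X - mu) / sigma
= (93 - 100) / 14
= -7 / 14
= -0.50


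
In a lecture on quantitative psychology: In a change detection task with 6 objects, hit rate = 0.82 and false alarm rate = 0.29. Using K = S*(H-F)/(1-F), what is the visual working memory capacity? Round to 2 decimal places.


K = S * (H - F) / (1 - F)
H - F = 0.53
1 - F = 0.71
K = 6 * 0.53 / 0.71
= 4.48


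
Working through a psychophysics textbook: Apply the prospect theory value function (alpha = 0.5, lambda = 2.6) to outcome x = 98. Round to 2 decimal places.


Since x = 98 >= 0, use v(x) = x^0.5
98^0.5 = 9.8995
v(98) = 9.90


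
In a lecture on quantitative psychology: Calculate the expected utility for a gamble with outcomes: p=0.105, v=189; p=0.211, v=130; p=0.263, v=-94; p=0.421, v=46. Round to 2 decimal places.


EU = sum(p_i * v_i)
0.105 * 189 = 19.845
0.211 * 130 = 27.43
0.263 * -94 = -24.722
0.421 * 46 = 19.366
EU = 19.845 + 27.43 + -24.722 + 19.366
= 41.92


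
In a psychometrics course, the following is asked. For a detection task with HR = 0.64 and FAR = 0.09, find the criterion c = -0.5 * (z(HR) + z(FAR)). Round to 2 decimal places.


c = -0.5 * (z(HR) + z(FAR))
z(0.64) = 0.3585
z(0.09) = -1.3408
c = -0.5 * (0.3585 + -1.3408)
= -0.5 * -0.9823
= 0.49


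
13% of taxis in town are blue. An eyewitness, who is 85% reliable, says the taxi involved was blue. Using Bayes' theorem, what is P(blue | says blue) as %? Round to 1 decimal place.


P(blue | says blue) = P(says blue | blue)*P(blue) / [P(says blue | blue)*P(blue) + P(says blue | not blue)*P(not blue)]
Numerator = 0.85 * 0.13 = 0.1105
False identification = 0.15 * 0.87 = 0.1305
P = 0.1105 / (0.1105 + 0.1305)
= 0.1105 / 0.241
As percentage = 45.9


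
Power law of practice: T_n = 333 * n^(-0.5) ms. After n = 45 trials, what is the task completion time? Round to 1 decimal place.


T_n = 333 * 45^(-0.5)
45^(-0.5) = 0.149071
T_n = 333 * 0.149071
= 49.6 ms


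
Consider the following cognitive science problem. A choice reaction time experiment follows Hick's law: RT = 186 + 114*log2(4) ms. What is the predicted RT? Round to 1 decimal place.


RT = 186 + 114 * log2(4)
log2(4) = 2.0
RT = 186 + 114 * 2.0
= 186 + 228.0
= 414.0 ms


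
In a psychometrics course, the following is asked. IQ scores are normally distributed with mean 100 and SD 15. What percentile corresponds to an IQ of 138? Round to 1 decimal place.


z = (IQ - mean) / SD
z = (138 - 100) / 15 = 2.5333
Percentile = Phi(2.5333) * 100
Phi(2.5333) = 0.99435
= 99.4
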